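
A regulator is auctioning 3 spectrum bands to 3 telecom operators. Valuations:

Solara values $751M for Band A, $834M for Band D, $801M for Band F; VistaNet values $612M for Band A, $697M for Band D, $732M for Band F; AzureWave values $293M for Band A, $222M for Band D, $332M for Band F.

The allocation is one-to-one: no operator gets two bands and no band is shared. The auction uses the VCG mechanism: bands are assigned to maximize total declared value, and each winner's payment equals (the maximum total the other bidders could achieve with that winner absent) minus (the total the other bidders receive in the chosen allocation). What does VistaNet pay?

VistaNet pays $39M.

Efficient allocation: Solara→Band D ($834M), VistaNet→Band F ($732M), AzureWave→Band A ($293M); total welfare W = $1859M.
VistaNet receives Band F at value $732M, so the others get W − 732 = $1127M.
Without VistaNet: best allocation of the remaining 2 bidders over all 3 bands is Solara→Band D ($834M), AzureWave→Band F ($332M), total $1166M.
VCG payment = (others' best without VistaNet) − (others' welfare with VistaNet) = 1166 − 1127 = $39M.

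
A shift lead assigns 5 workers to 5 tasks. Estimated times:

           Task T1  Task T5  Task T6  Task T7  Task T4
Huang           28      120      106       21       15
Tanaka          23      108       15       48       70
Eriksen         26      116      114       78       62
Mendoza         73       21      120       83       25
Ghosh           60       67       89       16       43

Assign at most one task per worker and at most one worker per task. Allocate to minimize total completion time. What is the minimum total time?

Min total: 93 min

Optimal: Huang→Task T4 (15 min), Tanaka→Task T6 (15 min), Eriksen→Task T1 (26 min), Mendoza→Task T5 (21 min), Ghosh→Task T7 (16 min) — total 15+15+26+21+16 = 93 min.
Column-greedy (each task in turn goes to its cheapest remaining worker) gives 216 min, worse by 123.
Next-best assignment: Huang→Task T7, Tanaka→Task T6, Eriksen→Task T1, Mendoza→Task T5, Ghosh→Task T4 = 126 min.
Checked against all permutations: 93 min is optimal.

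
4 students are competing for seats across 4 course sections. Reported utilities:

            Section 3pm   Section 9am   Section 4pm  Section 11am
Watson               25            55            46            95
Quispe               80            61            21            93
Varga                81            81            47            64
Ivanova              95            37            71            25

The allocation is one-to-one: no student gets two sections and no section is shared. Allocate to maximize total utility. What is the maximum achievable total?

Maximum total: 327 points

This is a one-to-one assignment (maximum-weight bipartite matching).
Optimal: Watson→Section 11am (95 points), Quispe→Section 3pm (80 points), Varga→Section 9am (81 points), Ivanova→Section 4pm (71 points) — total 95+80+81+71 = 327 points.
Every other assignment is strictly worse.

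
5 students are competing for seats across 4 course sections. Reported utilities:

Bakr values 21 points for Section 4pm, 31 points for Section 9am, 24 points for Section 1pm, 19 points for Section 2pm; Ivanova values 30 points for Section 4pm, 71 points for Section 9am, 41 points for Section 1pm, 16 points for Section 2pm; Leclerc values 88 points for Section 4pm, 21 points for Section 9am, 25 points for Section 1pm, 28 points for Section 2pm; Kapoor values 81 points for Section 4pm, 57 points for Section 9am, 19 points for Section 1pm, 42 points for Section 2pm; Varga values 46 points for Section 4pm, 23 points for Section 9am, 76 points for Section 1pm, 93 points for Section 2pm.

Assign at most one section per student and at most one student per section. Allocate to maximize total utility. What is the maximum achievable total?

Treat this as an assignment problem: match each student to one section.
Optimal: Leclerc→Section 4pm (88 points), Kapoor→Section 9am (57 points), Ivanova→Section 1pm (41 points), Varga→Section 2pm (93 points) — total 88+57+41+93 = 279 points.
Column-greedy (each section in turn goes to its best remaining student) gives 277 points, worse by 2.

Max total: 279 points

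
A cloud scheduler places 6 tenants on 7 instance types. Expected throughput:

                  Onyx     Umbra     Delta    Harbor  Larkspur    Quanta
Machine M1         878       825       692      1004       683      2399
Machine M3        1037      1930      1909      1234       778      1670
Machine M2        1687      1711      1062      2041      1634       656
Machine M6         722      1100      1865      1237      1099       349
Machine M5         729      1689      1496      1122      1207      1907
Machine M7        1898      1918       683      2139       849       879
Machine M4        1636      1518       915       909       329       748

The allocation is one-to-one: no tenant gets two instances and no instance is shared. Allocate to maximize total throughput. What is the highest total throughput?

Optimal: Onyx→Machine M4 (1636 ops/s), Umbra→Machine M3 (1930 ops/s), Delta→Machine M6 (1865 ops/s), Harbor→Machine M7 (2139 ops/s), Larkspur→Machine M2 (1634 ops/s), Quanta→Machine M1 (2399 ops/s) — total 1636+1930+1865+2139+1634+2399 = 11603 ops/s.
Row-greedy (each tenant in turn takes its best remaining instance) gives 11340 ops/s, worse by 263.
Checked against all permutations: 11603 ops/s is optimal.

Maximum total: 11603 ops/s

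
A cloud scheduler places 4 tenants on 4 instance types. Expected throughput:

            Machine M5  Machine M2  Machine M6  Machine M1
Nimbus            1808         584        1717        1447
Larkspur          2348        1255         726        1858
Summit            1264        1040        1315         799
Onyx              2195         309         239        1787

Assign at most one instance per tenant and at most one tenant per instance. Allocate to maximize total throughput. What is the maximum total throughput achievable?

Maximum total: 6892 ops/s

Optimal: Nimbus→Machine M6 (1717 ops/s), Larkspur→Machine M5 (2348 ops/s), Summit→Machine M2 (1040 ops/s), Onyx→Machine M1 (1787 ops/s) — total 1717+2348+1040+1787 = 6892 ops/s.
Row-greedy (each tenant in turn takes its best remaining instance) gives 5290 ops/s, worse by 1602.
Next-best assignment: Nimbus→Machine M6, Larkspur→Machine M1, Summit→Machine M2, Onyx→Machine M5 = 6810 ops/s.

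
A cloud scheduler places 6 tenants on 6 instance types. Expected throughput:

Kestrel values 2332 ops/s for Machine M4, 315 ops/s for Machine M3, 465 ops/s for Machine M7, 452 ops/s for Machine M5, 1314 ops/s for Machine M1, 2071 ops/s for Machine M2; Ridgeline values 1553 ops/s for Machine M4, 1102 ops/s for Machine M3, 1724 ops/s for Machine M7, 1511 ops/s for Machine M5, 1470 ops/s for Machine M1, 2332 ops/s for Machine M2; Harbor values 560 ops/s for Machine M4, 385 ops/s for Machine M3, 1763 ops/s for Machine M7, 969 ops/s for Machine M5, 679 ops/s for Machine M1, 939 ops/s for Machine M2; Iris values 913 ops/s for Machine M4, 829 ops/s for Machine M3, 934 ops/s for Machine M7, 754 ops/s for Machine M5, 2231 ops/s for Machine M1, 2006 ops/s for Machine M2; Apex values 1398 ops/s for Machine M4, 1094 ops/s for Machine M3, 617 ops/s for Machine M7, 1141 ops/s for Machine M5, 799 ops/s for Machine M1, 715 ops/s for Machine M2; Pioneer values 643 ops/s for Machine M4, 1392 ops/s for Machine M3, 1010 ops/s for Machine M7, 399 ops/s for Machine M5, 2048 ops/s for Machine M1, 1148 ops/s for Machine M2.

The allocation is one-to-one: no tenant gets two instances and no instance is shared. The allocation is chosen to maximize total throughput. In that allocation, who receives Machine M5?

Apex receives Machine M5.

Optimal: Kestrel→Machine M4 (2332 ops/s), Ridgeline→Machine M2 (2332 ops/s), Harbor→Machine M7 (1763 ops/s), Iris→Machine M1 (2231 ops/s), Apex→Machine M5 (1141 ops/s), Pioneer→Machine M3 (1392 ops/s) — total 2332+2332+1763+2231+1141+1392 = 11191 ops/s.
Column-greedy (each instance in turn goes to its best remaining tenant) gives 9944 ops/s, worse by 1247.
Apex's own top instance is Machine M4 (1398 ops/s), but forcing Apex→Machine M4 and reassigning the rest optimally gives only 10366 ops/s — worse by 825.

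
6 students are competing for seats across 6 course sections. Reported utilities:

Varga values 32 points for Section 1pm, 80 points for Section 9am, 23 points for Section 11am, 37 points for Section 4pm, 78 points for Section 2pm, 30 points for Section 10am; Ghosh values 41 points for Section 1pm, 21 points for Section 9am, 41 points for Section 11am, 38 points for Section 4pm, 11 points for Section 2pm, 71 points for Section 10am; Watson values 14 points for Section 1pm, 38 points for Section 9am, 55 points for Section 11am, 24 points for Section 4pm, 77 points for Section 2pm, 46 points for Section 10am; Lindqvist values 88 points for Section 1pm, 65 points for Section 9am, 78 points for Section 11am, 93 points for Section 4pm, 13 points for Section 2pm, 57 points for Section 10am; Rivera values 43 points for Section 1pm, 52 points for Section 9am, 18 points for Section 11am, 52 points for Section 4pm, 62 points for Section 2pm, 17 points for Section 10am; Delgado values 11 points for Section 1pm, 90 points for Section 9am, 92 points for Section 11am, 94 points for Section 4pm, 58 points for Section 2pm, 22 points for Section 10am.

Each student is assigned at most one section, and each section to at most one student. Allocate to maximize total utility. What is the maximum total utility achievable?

Optimal: Varga→Section 9am (80 points), Ghosh→Section 10am (71 points), Watson→Section 2pm (77 points), Lindqvist→Section 1pm (88 points), Rivera→Section 4pm (52 points), Delgado→Section 11am (92 points) — total 80+71+77+88+52+92 = 460 points.
Row-greedy (each student in turn takes its best remaining section) gives 456 points, worse by 4.
Every other assignment is strictly worse.

Max total: 460 points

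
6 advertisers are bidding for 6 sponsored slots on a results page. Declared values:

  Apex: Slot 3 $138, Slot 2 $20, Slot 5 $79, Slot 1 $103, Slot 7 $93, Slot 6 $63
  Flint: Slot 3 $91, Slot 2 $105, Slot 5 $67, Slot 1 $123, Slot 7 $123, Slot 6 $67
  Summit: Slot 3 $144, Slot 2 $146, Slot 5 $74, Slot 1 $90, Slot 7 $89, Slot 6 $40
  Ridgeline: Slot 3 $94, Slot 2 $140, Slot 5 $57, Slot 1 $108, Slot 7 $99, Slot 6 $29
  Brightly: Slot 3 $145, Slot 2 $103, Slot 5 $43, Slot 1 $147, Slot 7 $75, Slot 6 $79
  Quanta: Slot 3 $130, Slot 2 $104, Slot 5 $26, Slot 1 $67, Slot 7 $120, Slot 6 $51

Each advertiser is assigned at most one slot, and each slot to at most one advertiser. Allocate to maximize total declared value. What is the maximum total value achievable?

Max total: $697

This is a one-to-one assignment (maximum-weight bipartite matching).
Optimal: Apex→Slot 5 ($79), Flint→Slot 6 ($67), Summit→Slot 3 ($144), Ridgeline→Slot 2 ($140), Brightly→Slot 1 ($147), Quanta→Slot 7 ($120) — total 79+67+144+140+147+120 = $697.
Swapping Ridgeline↔Flint (Ridgeline→Slot 6 $29, Flint→Slot 2 $105) loses 73.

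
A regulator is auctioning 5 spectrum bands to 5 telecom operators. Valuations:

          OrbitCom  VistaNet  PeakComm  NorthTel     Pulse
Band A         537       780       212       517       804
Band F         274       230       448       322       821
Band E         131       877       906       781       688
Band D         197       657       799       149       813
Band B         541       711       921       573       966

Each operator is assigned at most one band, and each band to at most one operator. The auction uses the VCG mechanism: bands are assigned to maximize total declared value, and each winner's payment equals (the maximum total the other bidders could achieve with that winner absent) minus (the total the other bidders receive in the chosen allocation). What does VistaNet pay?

VistaNet pays $141M.

Efficient allocation: OrbitCom→Band B ($541M), VistaNet→Band A ($780M), PeakComm→Band D ($799M), NorthTel→Band E ($781M), Pulse→Band F ($821M); total welfare W = $3722M.
VistaNet receives Band A at value $780M, so the others get W − 780 = $2942M.
Without VistaNet: best allocation of the remaining 4 bidders over all 5 bands is OrbitCom→Band A ($537M), PeakComm→Band D ($799M), NorthTel→Band E ($781M), Pulse→Band B ($966M), total $3083M.
VCG payment = (others' best without VistaNet) − (others' welfare with VistaNet) = 3083 − 2942 = $141M.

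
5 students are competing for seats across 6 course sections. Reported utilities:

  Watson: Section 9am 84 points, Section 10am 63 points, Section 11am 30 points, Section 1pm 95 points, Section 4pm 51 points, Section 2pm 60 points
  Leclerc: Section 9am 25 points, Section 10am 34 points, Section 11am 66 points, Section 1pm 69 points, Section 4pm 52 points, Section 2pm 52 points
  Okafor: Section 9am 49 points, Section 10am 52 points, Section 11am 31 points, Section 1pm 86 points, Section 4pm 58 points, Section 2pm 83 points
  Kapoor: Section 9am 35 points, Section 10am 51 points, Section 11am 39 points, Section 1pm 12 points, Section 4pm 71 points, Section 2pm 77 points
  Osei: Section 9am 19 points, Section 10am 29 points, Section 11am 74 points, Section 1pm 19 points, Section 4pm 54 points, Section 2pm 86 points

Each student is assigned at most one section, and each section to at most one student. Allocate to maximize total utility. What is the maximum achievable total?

Optimal: Watson→Section 9am (84 points), Leclerc→Section 11am (66 points), Okafor→Section 1pm (86 points), Kapoor→Section 4pm (71 points), Osei→Section 2pm (86 points) — total 84+66+86+71+86 = 393 points.
Column-greedy (each section in turn goes to its best remaining student) gives 350 points, worse by 43.

Max total: 393 points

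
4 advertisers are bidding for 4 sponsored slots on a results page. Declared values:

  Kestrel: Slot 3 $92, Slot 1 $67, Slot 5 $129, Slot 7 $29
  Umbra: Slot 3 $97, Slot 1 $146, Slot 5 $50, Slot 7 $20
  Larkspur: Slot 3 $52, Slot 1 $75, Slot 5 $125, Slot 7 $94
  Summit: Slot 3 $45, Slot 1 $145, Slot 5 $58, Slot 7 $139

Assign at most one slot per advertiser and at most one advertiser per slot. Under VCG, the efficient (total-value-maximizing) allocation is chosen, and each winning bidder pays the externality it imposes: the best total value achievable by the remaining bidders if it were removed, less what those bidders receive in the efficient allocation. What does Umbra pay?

Umbra pays $12.

Efficient allocation: Kestrel→Slot 3 ($92), Umbra→Slot 1 ($146), Larkspur→Slot 5 ($125), Summit→Slot 7 ($139); total welfare W = $502.
Umbra receives Slot 1 at value $146, so the others get W − 146 = $356.
Without Umbra: best allocation of the remaining 3 bidders over all 4 slots is Kestrel→Slot 5 ($129), Larkspur→Slot 7 ($94), Summit→Slot 1 ($145), total $368.
VCG payment = (others' best without Umbra) − (others' welfare with Umbra) = 368 − 356 = $12.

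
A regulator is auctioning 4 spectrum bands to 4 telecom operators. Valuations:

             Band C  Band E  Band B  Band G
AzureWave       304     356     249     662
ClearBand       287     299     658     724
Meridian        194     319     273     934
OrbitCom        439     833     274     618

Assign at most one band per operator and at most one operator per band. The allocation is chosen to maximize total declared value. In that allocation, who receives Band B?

ClearBand receives Band B.

Optimal: AzureWave→Band C ($304M), ClearBand→Band B ($658M), Meridian→Band G ($934M), OrbitCom→Band E ($833M) — total 304+658+934+833 = $2729M.
Column-greedy (each band in turn goes to its best remaining operator) gives $2387M, worse by 342.
Swapping AzureWave↔Meridian (AzureWave→Band G $662M, Meridian→Band C $194M) loses 382.
Checked against all permutations: $2729M is optimal.
ClearBand's own top band is Band G ($724M), but forcing ClearBand→Band G and reassigning the rest optimally gives only $2134M — worse by 595.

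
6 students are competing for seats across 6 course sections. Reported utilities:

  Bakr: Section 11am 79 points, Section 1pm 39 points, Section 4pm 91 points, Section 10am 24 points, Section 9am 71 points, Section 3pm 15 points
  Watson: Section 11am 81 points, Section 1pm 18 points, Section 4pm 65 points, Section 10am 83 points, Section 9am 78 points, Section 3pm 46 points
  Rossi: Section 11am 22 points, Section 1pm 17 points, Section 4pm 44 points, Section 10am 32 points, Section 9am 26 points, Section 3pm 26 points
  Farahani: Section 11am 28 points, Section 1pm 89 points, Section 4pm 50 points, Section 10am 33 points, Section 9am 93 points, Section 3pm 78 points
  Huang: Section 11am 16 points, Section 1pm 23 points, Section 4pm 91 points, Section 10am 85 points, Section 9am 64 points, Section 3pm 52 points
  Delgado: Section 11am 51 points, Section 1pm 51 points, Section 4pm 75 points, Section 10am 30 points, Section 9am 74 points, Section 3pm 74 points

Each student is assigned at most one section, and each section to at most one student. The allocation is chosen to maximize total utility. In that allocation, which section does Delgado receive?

This is the linear assignment problem.
Optimal: Bakr→Section 11am (79 points), Watson→Section 9am (78 points), Rossi→Section 4pm (44 points), Farahani→Section 1pm (89 points), Huang→Section 10am (85 points), Delgado→Section 3pm (74 points) — total 79+78+44+89+85+74 = 449 points.
Max-entry greedy (repeatedly take the single best remaining cell) gives 441 points, worse by 8.
Next-best assignment: Bakr→Section 4pm, Watson→Section 11am, Rossi→Section 9am, Farahani→Section 1pm, Huang→Section 10am, Delgado→Section 3pm = 446 points.
Checked against all permutations: 449 points is optimal.
Delgado's own top section is Section 4pm (75 points), but forcing Delgado→Section 4pm and reassigning the rest optimally gives only 432 points — worse by 17.

Delgado receives Section 3pm.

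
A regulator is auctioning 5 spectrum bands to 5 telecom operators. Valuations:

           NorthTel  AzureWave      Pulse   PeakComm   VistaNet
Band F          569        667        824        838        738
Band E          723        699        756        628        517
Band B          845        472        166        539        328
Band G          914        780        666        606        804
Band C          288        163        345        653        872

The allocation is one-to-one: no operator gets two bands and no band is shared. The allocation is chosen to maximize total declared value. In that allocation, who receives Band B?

NorthTel receives Band B.

Optimal: NorthTel→Band B ($845M), AzureWave→Band G ($780M), Pulse→Band E ($756M), PeakComm→Band F ($838M), VistaNet→Band C ($872M) — total 845+780+756+838+872 = $4091M.
Max-entry greedy (repeatedly take the single best remaining cell) gives $3852M, worse by 239.
Next-best assignment: NorthTel→Band B, AzureWave→Band G, Pulse→Band F, PeakComm→Band E, VistaNet→Band C = $3949M.
Swapping VistaNet↔AzureWave (VistaNet→Band G $804M, AzureWave→Band C $163M) loses 685.
NorthTel's own top band is Band G ($914M), but forcing NorthTel→Band G and reassigning the rest optimally gives only $3852M — worse by 239.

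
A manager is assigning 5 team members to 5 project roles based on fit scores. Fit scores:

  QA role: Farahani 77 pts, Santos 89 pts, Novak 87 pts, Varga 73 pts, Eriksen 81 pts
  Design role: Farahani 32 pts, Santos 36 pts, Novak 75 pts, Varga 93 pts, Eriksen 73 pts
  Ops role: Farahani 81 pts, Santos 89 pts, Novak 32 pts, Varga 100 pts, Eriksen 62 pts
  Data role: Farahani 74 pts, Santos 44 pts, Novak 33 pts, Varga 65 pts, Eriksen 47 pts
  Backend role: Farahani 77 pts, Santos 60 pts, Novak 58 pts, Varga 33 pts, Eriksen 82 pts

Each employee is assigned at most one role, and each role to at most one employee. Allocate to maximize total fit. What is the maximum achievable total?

Max total: 425 pts

Optimal: Farahani→Data role (74 pts), Santos→Ops role (89 pts), Novak→QA role (87 pts), Varga→Design role (93 pts), Eriksen→Backend role (82 pts) — total 74+89+87+93+82 = 425 pts.
Row-greedy (each employee in turn takes its best remaining role) gives 392 pts, worse by 33.
No other one-to-one assignment exceeds 425 pts.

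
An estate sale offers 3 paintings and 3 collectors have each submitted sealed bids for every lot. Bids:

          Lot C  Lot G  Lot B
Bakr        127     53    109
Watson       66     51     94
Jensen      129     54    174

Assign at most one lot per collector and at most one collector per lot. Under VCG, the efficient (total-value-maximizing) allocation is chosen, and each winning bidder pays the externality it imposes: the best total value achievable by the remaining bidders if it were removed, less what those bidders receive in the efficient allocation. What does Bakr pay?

Efficient allocation: Bakr→Lot C ($127), Watson→Lot G ($51), Jensen→Lot B ($174); total welfare W = $352.
Bakr receives Lot C at value $127, so the others get W − 127 = $225.
Without Bakr: best allocation of the remaining 2 bidders over all 3 lots is Watson→Lot C ($66), Jensen→Lot B ($174), total $240.
VCG payment = (others' best without Bakr) − (others' welfare with Bakr) = 240 − 225 = $15.

Bakr pays $15.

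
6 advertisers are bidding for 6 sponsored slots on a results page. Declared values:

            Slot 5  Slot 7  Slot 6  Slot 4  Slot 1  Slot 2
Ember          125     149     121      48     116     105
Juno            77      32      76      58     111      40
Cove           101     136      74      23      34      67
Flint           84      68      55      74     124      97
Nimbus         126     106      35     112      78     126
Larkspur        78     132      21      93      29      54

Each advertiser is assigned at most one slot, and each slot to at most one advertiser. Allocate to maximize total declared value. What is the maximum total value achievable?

This is a one-to-one assignment (maximum-weight bipartite matching).
Optimal: Ember→Slot 6 ($121), Juno→Slot 1 ($111), Cove→Slot 7 ($136), Flint→Slot 2 ($97), Nimbus→Slot 5 ($126), Larkspur→Slot 4 ($93) — total 121+111+136+97+126+93 = $684.
Row-greedy (each advertiser in turn takes its best remaining slot) gives $591, worse by 93.
Next-best assignment: Ember→Slot 5, Juno→Slot 6, Cove→Slot 7, Flint→Slot 1, Nimbus→Slot 2, Larkspur→Slot 4 = $680.
No other one-to-one assignment exceeds $684.

Maximum total: $684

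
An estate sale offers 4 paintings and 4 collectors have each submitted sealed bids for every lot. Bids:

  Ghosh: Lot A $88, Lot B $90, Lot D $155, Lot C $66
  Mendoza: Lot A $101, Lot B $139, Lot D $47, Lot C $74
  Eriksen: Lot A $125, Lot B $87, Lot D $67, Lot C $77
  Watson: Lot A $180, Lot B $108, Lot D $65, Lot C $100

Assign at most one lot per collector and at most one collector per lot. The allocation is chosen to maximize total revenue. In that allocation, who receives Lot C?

Eriksen receives Lot C.

This is a one-to-one assignment (maximum-weight bipartite matching).
Optimal: Ghosh→Lot D ($155), Mendoza→Lot B ($139), Eriksen→Lot C ($77), Watson→Lot A ($180) — total 155+139+77+180 = $551.
Row-greedy (each collector in turn takes its best remaining lot) gives $519, worse by 32.
Next-best assignment: Ghosh→Lot D, Mendoza→Lot B, Eriksen→Lot A, Watson→Lot C = $519.
Checked against all permutations: $551 is optimal.
Eriksen's own top lot is Lot A ($125), but forcing Eriksen→Lot A and reassigning the rest optimally gives only $519 — worse by 32.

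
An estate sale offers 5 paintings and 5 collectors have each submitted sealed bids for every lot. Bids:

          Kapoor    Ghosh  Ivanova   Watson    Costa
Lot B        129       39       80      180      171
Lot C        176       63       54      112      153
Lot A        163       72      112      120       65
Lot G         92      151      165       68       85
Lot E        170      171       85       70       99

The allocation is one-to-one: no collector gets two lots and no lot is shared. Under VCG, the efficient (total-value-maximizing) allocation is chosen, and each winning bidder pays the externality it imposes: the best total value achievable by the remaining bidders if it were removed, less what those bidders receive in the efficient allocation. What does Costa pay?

Efficient allocation: Kapoor→Lot A ($163), Ghosh→Lot E ($171), Ivanova→Lot G ($165), Watson→Lot B ($180), Costa→Lot C ($153); total welfare W = $832.
Costa receives Lot C at value $153, so the others get W − 153 = $679.
Without Costa: best allocation of the remaining 4 bidders over all 5 lots is Kapoor→Lot C ($176), Ghosh→Lot E ($171), Ivanova→Lot G ($165), Watson→Lot B ($180), total $692.
VCG payment = (others' best without Costa) − (others' welfare with Costa) = 692 − 679 = $13.

Costa pays $13.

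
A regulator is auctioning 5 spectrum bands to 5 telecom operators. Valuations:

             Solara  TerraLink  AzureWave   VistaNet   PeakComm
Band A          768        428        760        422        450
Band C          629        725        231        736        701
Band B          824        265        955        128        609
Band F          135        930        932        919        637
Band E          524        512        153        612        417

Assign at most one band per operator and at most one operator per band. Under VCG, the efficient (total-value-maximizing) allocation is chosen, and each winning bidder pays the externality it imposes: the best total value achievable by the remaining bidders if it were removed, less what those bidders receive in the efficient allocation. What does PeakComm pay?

Efficient allocation: Solara→Band A ($768M), TerraLink→Band F ($930M), AzureWave→Band B ($955M), VistaNet→Band E ($612M), PeakComm→Band C ($701M); total welfare W = $3966M.
PeakComm receives Band C at value $701M, so the others get W − 701 = $3265M.
Without PeakComm: best allocation of the remaining 4 bidders over all 5 bands is Solara→Band A ($768M), TerraLink→Band F ($930M), AzureWave→Band B ($955M), VistaNet→Band C ($736M), total $3389M.
VCG payment = (others' best without PeakComm) − (others' welfare with PeakComm) = 3389 − 3265 = $124M.

PeakComm pays $124M.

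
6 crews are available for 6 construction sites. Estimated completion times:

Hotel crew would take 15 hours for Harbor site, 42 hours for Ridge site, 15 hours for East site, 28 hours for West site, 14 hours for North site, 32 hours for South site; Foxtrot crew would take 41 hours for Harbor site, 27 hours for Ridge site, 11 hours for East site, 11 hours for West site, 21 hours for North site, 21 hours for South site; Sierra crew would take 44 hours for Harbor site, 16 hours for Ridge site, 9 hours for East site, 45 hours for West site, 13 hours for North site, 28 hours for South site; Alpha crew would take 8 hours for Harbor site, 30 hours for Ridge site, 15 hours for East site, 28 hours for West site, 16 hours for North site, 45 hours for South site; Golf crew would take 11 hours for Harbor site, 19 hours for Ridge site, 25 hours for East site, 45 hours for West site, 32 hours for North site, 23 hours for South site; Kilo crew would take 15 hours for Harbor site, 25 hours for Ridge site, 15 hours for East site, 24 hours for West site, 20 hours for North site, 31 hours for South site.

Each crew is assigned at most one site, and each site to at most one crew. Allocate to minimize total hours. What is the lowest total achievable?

Optimal: Hotel crew→North site (14 hours), Foxtrot crew→West site (11 hours), Sierra crew→Ridge site (16 hours), Alpha crew→Harbor site (8 hours), Golf crew→South site (23 hours), Kilo crew→East site (15 hours) — total 14+11+16+8+23+15 = 87 hours.
Min-entry greedy (repeatedly take the single cheapest remaining cell) gives 92 hours, worse by 5.
Checked against all permutations: 87 hours is optimal.

Minimum total: 87 hours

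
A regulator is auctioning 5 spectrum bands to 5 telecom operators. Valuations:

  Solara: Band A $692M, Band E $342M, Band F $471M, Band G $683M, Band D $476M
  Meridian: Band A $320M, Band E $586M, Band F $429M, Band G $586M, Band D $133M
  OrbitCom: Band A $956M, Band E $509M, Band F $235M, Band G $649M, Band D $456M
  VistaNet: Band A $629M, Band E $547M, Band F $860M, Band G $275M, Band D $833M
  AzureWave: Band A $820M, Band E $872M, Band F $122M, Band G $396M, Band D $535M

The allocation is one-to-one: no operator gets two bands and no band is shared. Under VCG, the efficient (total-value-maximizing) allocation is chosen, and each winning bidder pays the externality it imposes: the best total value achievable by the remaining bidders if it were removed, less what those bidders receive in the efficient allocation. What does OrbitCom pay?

OrbitCom pays $193M.

Efficient allocation: Solara→Band G ($683M), Meridian→Band F ($429M), OrbitCom→Band A ($956M), VistaNet→Band D ($833M), AzureWave→Band E ($872M); total welfare W = $3773M.
OrbitCom receives Band A at value $956M, so the others get W − 956 = $2817M.
Without OrbitCom: best allocation of the remaining 4 bidders over all 5 bands is Solara→Band A ($692M), Meridian→Band G ($586M), VistaNet→Band F ($860M), AzureWave→Band E ($872M), total $3010M.
VCG payment = (others' best without OrbitCom) − (others' welfare with OrbitCom) = 3010 − 2817 = $193M.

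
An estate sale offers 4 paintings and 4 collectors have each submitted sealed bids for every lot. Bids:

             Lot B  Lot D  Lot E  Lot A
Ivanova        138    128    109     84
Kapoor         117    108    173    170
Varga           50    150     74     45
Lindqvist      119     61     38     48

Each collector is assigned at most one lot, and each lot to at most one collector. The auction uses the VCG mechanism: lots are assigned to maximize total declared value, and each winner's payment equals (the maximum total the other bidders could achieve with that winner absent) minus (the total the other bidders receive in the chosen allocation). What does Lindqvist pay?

Efficient allocation: Ivanova→Lot E ($109), Kapoor→Lot A ($170), Varga→Lot D ($150), Lindqvist→Lot B ($119); total welfare W = $548.
Lindqvist receives Lot B at value $119, so the others get W − 119 = $429.
Without Lindqvist: best allocation of the remaining 3 bidders over all 4 lots is Ivanova→Lot B ($138), Kapoor→Lot E ($173), Varga→Lot D ($150), total $461.
VCG payment = (others' best without Lindqvist) − (others' welfare with Lindqvist) = 461 − 429 = $32.

Lindqvist pays $32.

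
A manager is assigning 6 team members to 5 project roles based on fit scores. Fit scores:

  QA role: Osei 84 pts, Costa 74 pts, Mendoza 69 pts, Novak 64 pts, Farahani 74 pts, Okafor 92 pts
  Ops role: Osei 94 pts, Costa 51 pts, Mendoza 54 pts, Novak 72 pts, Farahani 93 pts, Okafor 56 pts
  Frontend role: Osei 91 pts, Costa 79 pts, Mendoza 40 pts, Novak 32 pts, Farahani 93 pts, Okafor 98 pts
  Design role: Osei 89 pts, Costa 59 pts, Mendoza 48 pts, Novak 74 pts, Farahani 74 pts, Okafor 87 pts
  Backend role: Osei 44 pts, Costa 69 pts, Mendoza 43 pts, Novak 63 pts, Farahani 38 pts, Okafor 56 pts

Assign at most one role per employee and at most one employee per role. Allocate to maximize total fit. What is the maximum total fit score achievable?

Maximum total: 422 pts

Optimal: Okafor→QA role (92 pts), Osei→Ops role (94 pts), Farahani→Frontend role (93 pts), Novak→Design role (74 pts), Costa→Backend role (69 pts) — total 92+94+93+74+69 = 422 pts.
Max-entry greedy (repeatedly take the single best remaining cell) gives 383 pts, worse by 39.
Next-best assignment: Okafor→QA role, Farahani→Ops role, Osei→Frontend role, Novak→Design role, Costa→Backend role = 419 pts.
Checked against all permutations: 422 pts is optimal.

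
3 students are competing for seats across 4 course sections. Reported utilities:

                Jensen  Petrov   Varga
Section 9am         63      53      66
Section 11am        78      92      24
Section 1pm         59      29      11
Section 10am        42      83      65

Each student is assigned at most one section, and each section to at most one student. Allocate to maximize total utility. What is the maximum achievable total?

This is the linear assignment problem.
Optimal: Jensen→Section 11am (78 points), Petrov→Section 10am (83 points), Varga→Section 9am (66 points) — total 78+83+66 = 227 points.
Max-entry greedy (repeatedly take the single best remaining cell) gives 217 points, worse by 10.
Every other assignment is strictly worse.

Max total: 227 points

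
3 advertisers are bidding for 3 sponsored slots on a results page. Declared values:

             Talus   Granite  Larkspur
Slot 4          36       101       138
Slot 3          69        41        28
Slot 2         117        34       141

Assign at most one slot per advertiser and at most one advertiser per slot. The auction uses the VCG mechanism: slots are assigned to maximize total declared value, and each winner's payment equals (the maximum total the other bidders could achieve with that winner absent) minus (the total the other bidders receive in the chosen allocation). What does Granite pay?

Efficient allocation: Talus→Slot 3 ($69), Granite→Slot 4 ($101), Larkspur→Slot 2 ($141); total welfare W = $311.
Granite receives Slot 4 at value $101, so the others get W − 101 = $210.
Without Granite: best allocation of the remaining 2 bidders over all 3 slots is Talus→Slot 2 ($117), Larkspur→Slot 4 ($138), total $255.
VCG payment = (others' best without Granite) − (others' welfare with Granite) = 255 − 210 = $45.

Granite pays $45.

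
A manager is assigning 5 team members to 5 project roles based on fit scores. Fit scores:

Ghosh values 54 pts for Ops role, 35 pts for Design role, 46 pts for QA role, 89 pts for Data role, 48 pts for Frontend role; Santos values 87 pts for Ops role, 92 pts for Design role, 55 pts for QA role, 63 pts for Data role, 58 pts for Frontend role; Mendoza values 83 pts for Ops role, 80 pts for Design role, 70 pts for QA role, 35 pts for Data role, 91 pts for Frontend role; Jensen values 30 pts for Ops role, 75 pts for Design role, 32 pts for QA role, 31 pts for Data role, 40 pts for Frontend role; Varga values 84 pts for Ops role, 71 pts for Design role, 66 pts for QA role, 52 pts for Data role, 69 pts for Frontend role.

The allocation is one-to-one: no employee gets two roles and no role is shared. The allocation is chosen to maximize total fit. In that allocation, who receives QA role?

Optimal: Ghosh→Data role (89 pts), Santos→Ops role (87 pts), Mendoza→Frontend role (91 pts), Jensen→Design role (75 pts), Varga→QA role (66 pts) — total 89+87+91+75+66 = 408 pts.
Column-greedy (each role in turn goes to its best remaining employee) gives 362 pts, worse by 46.
No other one-to-one assignment exceeds 408 pts.
Varga's own top role is Ops role (84 pts), but forcing Varga→Ops role and reassigning the rest optimally gives only 394 pts — worse by 14.

Varga receives QA role.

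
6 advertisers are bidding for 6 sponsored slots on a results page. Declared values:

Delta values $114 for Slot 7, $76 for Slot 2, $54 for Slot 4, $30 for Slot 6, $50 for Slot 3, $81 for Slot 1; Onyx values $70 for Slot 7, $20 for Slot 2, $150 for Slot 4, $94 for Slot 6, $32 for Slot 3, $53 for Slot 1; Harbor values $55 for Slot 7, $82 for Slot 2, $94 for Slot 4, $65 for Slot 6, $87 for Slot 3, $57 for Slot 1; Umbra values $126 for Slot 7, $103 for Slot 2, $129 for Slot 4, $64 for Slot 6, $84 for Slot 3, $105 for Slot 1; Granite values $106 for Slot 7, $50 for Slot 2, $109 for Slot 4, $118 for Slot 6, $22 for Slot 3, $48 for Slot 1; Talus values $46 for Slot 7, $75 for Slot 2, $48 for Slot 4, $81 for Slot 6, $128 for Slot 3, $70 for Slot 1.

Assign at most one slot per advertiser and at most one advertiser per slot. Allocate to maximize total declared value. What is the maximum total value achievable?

Optimal: Delta→Slot 7 ($114), Onyx→Slot 4 ($150), Harbor→Slot 2 ($82), Umbra→Slot 1 ($105), Granite→Slot 6 ($118), Talus→Slot 3 ($128) — total 114+150+82+105+118+128 = $697.
Column-greedy (each slot in turn goes to its best remaining advertiser) gives $685, worse by 12.
Swapping Delta↔Harbor (Delta→Slot 2 $76, Harbor→Slot 7 $55) loses 65.
Checked against all permutations: $697 is optimal.

Max total: $697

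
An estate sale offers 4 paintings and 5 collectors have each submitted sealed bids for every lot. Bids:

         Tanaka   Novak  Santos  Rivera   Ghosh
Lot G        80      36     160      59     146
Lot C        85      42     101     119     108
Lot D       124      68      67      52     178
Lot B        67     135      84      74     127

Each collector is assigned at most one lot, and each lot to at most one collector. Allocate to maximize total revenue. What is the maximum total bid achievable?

Max total: $592

This is the linear assignment problem.
Optimal: Santos→Lot G ($160), Rivera→Lot C ($119), Ghosh→Lot D ($178), Novak→Lot B ($135) — total 160+119+178+135 = $592.
Row-greedy (each collector in turn takes its best remaining lot) gives $538, worse by 54.
Next-best assignment: Santos→Lot G, Tanaka→Lot C, Ghosh→Lot D, Novak→Lot B = $558.
Checked against all permutations: $592 is optimal.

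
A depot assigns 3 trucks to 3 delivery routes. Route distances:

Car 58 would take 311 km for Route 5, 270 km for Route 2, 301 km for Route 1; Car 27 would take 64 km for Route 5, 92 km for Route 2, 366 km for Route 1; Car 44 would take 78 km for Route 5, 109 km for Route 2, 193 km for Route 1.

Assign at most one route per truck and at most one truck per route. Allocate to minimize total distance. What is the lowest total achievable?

This is a one-to-one assignment (minimum-cost bipartite matching).
Optimal: Car 58→Route 1 (301 km), Car 27→Route 2 (92 km), Car 44→Route 5 (78 km) — total 301+92+78 = 471 km.
Min-entry greedy (repeatedly take the single cheapest remaining cell) gives 474 km, worse by 3.
Swapping Car 27↔Car 44 (Car 27→Route 5 64 km, Car 44→Route 2 109 km) adds 3.
No other one-to-one assignment undercuts 471 km.

Minimum total: 471 km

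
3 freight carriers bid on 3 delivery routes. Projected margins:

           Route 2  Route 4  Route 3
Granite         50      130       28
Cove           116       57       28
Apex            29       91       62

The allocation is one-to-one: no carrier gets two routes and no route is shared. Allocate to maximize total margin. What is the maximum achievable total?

Max total: $308k

This is a one-to-one assignment (maximum-weight bipartite matching).
Optimal: Granite→Route 4 ($130k), Cove→Route 2 ($116k), Apex→Route 3 ($62k) — total 130+116+62 = $308k.
Next-best assignment: Granite→Route 3, Cove→Route 2, Apex→Route 4 = $235k.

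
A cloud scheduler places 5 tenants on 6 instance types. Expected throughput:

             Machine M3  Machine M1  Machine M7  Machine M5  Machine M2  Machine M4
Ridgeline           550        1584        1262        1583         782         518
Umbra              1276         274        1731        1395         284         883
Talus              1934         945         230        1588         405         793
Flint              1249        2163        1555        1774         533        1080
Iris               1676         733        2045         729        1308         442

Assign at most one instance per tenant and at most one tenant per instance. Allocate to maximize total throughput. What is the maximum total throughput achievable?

Optimal: Ridgeline→Machine M5 (1583 ops/s), Umbra→Machine M7 (1731 ops/s), Talus→Machine M3 (1934 ops/s), Flint→Machine M1 (2163 ops/s), Iris→Machine M2 (1308 ops/s) — total 1583+1731+1934+2163+1308 = 8719 ops/s.
Column-greedy (each instance in turn goes to its best remaining tenant) gives 8009 ops/s, worse by 710.
Next-best assignment: Ridgeline→Machine M5, Umbra→Machine M4, Talus→Machine M3, Flint→Machine M1, Iris→Machine M7 = 8608 ops/s.
Swapping Umbra↔Talus (Umbra→Machine M3 1276 ops/s, Talus→Machine M7 230 ops/s) loses 2159.

Maximum total: 8719 ops/s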